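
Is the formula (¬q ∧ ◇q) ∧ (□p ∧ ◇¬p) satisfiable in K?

Unsatisfiable (every branch closes)

1. (¬q ∧ ◇q) ∧ (□p ∧ ◇¬p), u
2. ¬q ∧ ◇q, u   [∧-rule on 1]
3. □p ∧ ◇¬p, u   [∧-rule on 1]
4. ¬q, u   [∧-rule on 2]
5. ◇q, u   [∧-rule on 2]
6. □p, u   [∧-rule on 3]
7. ◇¬p, u   [∧-rule on 3]
8. q, v   [◇-rule on 5: fresh world v, uRv]
9. p, v   [□-rule on 6 via uRv]
10. ¬p, w   [◇-rule on 7: fresh world w, uRw]
11. p, w   [□-rule on 6 via uRw]
Accessibility: uRv, uRw
Branch closes: p and ¬p both at w.
All branches of the tableau close; one closing branch shown above.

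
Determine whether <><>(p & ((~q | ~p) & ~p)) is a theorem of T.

Not valid

Tableau for the negation ~<><>(p & ((~q | ~p) & ~p)):
1. ~<><>(p & ((~q | ~p) & ~p)), w0
2. ~<>(p & ((~q | ~p) & ~p)), w0
3. ~(p & ((~q | ~p) & ~p)), w0
4. ~((~q | ~p) & ~p), w0
5. p, w0
Accessibility: w0Rw0
The negation has an open branch (countermodel exists).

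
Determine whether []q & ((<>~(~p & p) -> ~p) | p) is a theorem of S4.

Not valid

Tableau for the negation ~([]q & ((<>~(~p & p) -> ~p) | p)):
1. ~([]q & ((<>~(~p & p) -> ~p) | p)), u
2. ~[]q, u   [~&-rule on 1 (branches; this branch)]
3. ~q, v   [~[]-rule on 2: fresh world v, uRv]
Accessibility: uRu, uRv, vRv
The negation has an open branch (countermodel exists).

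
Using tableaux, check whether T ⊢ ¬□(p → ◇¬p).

Not valid

Tableau for the negation □(p → ◇¬p):
1. □(p → ◇¬p), w0
2. p → ◇¬p, w0
3. ◇¬p, w0
4. ¬p, w1
5. p → ◇¬p, w1
6. ◇¬p, w1
7. ¬p, w2
Accessibility: w0Rw0, w0Rw1, w1Rw1, w1Rw2, w2Rw2
The negation has an open branch (countermodel exists).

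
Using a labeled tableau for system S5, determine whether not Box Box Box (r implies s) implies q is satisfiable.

1. not Box Box Box (r implies s) implies q, 0
2. q, 0
Accessibility: 0R0

Satisfiable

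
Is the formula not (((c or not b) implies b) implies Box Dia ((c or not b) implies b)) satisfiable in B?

1. not (((c or not b) implies b) implies Box Dia ((c or not b) implies b)), w0
2. (c or not b) implies b, w0
3. not Box Dia ((c or not b) implies b), w0
4. not (c or not b), w0
5. not c, w0
6. b, w0
7. not Dia ((c or not b) implies b), w1
8. not ((c or not b) implies b), w0
9. c or not b, w0
10. not b, w0
Accessibility: w0Rw0, w0Rw1, w1Rw0, w1Rw1
Branch closes: b and not b both at w0.
(One branch shown.) All branches close.

Unsatisfiable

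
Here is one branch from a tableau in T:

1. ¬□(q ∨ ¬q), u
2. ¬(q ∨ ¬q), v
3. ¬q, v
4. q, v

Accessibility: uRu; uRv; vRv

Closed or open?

Closed

Both q and ¬q appear at v.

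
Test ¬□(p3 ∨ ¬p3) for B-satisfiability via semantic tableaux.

1. ¬□(p3 ∨ ¬p3), u
2. ¬(p3 ∨ ¬p3), v
3. ¬p3, v
4. p3, v
Accessibility: uRu, uRv, vRu, vRv
Branch closes: p3 and ¬p3 both at v.
All branches of the tableau close; one closing branch shown above.

Unsatisfiable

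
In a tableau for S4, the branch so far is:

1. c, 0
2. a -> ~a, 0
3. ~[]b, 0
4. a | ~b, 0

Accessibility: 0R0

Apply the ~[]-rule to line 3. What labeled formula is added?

a fresh world 1 with 0R1, and ~b at 1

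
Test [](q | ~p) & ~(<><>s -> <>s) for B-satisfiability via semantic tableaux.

Yes, satisfiable

1. [](q | ~p) & ~(<><>s -> <>s), 0
2. [](q | ~p), 0
3. ~(<><>s -> <>s), 0
4. <><>s, 0
5. ~<>s, 0
6. q | ~p, 0
7. ~s, 0
8. ~p, 0
9. <>s, 1
10. q | ~p, 1
11. ~s, 1
12. ~p, 1
13. s, 2
Accessibility: 0R0, 0R1, 1R0, 1R1, 1R2, 2R1, 2R2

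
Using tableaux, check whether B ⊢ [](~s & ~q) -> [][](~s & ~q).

Tableau for the negation ~([](~s & ~q) -> [][](~s & ~q)):
1. ~([](~s & ~q) -> [][](~s & ~q)), w0
2. [](~s & ~q), w0
3. ~[][](~s & ~q), w0
4. ~s & ~q, w0
5. ~s, w0
6. ~q, w0
7. ~[](~s & ~q), w1
8. ~s & ~q, w1
9. ~s, w1
10. ~q, w1
11. ~(~s & ~q), w2
12. q, w2
Accessibility: w0Rw0, w0Rw1, w1Rw0, w1Rw1, w1Rw2, w2Rw1, w2Rw2
The negation has an open branch (countermodel exists).

No, not valid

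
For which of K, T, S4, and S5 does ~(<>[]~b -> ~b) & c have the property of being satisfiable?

S4-tableau for the formula:
1. ~(<>[]~b -> ~b) & c, w0
2. ~(<>[]~b -> ~b), w0
3. c, w0
4. <>[]~b, w0
5. b, w0
6. []~b, w1
7. ~b, w1
Accessibility: w0Rw0, w0Rw1, w1Rw1
Complete open branch: satisfiable in S4, hence also in K, T (this S4-model is also a K-model and a T-model).
S5-tableau for the formula:
1. ~(<>[]~b -> ~b) & c, w0
2. ~(<>[]~b -> ~b), w0
3. c, w0
4. <>[]~b, w0
5. b, w0
6. []~b, w1
7. ~b, w0
Accessibility: w0Rw0, w0Rw1, w1Rw0, w1Rw1
Branch closes: b and ~b both at w0.
Every branch closes (one shown): unsatisfiable in S5.

K, T, S4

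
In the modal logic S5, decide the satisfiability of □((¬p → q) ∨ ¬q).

Satisfiable (open branch found)

1. □((¬p → q) ∨ ¬q), w0
2. (¬p → q) ∨ ¬q, w0
3. ¬q, w0
Accessibility: w0Rw0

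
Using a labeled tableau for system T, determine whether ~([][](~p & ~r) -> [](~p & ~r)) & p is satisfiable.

No, unsatisfiable

1. ~([][](~p & ~r) -> [](~p & ~r)) & p, u
2. ~([][](~p & ~r) -> [](~p & ~r)), u
3. p, u
4. [][](~p & ~r), u
5. ~[](~p & ~r), u
6. [](~p & ~r), u
7. ~p & ~r, u
8. ~p, u
9. ~r, u
Accessibility: uRu
Branch closes: p and ~p both at u.
All branches of the tableau close; one closing branch shown above.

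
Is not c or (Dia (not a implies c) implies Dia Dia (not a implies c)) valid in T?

Tableau for the negation not (not c or (Dia (not a implies c) implies Dia Dia (not a implies c))):
1. not (not c or (Dia (not a implies c) implies Dia Dia (not a implies c))), w0
2. c, w0
3. not (Dia (not a implies c) implies Dia Dia (not a implies c)), w0
4. Dia (not a implies c), w0
5. not Dia Dia (not a implies c), w0
6. not Dia (not a implies c), w0
7. not (not a implies c), w0
8. not a, w0
9. not c, w0
Accessibility: w0Rw0
Branch closes: c and not c both at w0.
All branches of the negation close; one closing branch shown above.

Yes, valid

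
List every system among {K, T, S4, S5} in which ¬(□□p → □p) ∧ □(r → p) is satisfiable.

K-tableau for the formula:
1. ¬(□□p → □p) ∧ □(r → p), u
2. ¬(□□p → □p), u   [∧-rule on 1]
3. □(r → p), u   [∧-rule on 1]
4. □□p, u   [¬→-rule on 2]
5. ¬□p, u   [¬→-rule on 2]
6. ¬p, v   [¬□-rule on 5: fresh world v, uRv]
7. r → p, v   [□-rule on 3 via uRv]
8. □p, v   [□-rule on 4 via uRv]
9. ¬r, v   [→-rule on 7 (branches; this branch)]
Accessibility: uRv
Complete open branch: satisfiable in K.
T-tableau for the formula:
1. ¬(□□p → □p) ∧ □(r → p), u
2. ¬(□□p → □p), u   [∧-rule on 1]
3. □(r → p), u   [∧-rule on 1]
4. □□p, u   [¬→-rule on 2]
5. ¬□p, u   [¬→-rule on 2]
6. r → p, u   [□-rule on 3 via uRu]
7. □p, u   [□-rule on 4 via uRu]
8. p, u   [□-rule on 7 via uRu]
9. ¬p, v   [¬□-rule on 5: fresh world v, uRv]
10. r → p, v   [□-rule on 3 via uRv]
11. □p, v   [□-rule on 4 via uRv]
12. p, v   [□-rule on 7 via uRv]
Accessibility: uRu, uRv, vRv
Branch closes: p and ¬p both at v.
Every branch closes (one shown): unsatisfiable in T, hence also in S4, S5 (every S4/S5-frame is a T-frame).

K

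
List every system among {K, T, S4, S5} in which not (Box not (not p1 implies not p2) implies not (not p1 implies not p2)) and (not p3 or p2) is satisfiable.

T-tableau for the formula:
1. not (Box not (not p1 implies not p2) implies not (not p1 implies not p2)) and (not p3 or p2), w0
2. not (Box not (not p1 implies not p2) implies not (not p1 implies not p2)), w0
3. not p3 or p2, w0
4. Box not (not p1 implies not p2), w0
5. not p1 implies not p2, w0
6. not (not p1 implies not p2), w0
7. not p1, w0
8. p2, w0
9. not p2, w0
Accessibility: w0Rw0
Branch closes: p2 and not p2 both at w0.
Every branch closes (one shown): unsatisfiable in T, hence also in S4, S5 (every S4/S5-frame is a T-frame).
K-tableau for the formula:
1. not (Box not (not p1 implies not p2) implies not (not p1 implies not p2)) and (not p3 or p2), w0
2. not (Box not (not p1 implies not p2) implies not (not p1 implies not p2)), w0
3. not p3 or p2, w0
4. Box not (not p1 implies not p2), w0
5. not p1 implies not p2, w0
6. p2, w0
7. p1, w0
Complete open branch: satisfiable in K.

K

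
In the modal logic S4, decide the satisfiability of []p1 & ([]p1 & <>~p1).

No, unsatisfiable

1. []p1 & ([]p1 & <>~p1), u
2. []p1, u   [&-rule on 1]
3. []p1 & <>~p1, u   [&-rule on 1]
4. <>~p1, u   [&-rule on 3]
5. p1, u   [[]-rule on 2 via uRu]
6. ~p1, v   [<>-rule on 4: fresh world v, uRv]
7. p1, v   [[]-rule on 2 via uRv]
Accessibility: uRu, uRv, vRv
Branch closes: p1 and ~p1 both at v.
Every branch closes; the branch above is one of them.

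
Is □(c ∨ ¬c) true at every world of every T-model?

Tableau for the negation ¬□(c ∨ ¬c):
1. ¬□(c ∨ ¬c), w0
2. ¬(c ∨ ¬c), w1
3. ¬c, w1
4. c, w1
Accessibility: w0Rw0, w0Rw1, w1Rw1
Branch closes: c and ¬c both at w1.
Every branch of the negation's tableau closes; the branch above is one of them.

Valid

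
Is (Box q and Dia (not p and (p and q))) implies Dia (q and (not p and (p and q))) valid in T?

Yes, valid

Tableau for the negation not ((Box q and Dia (not p and (p and q))) implies Dia (q and (not p and (p and q)))):
1. not ((Box q and Dia (not p and (p and q))) implies Dia (q and (not p and (p and q)))), w0
2. Box q and Dia (not p and (p and q)), w0   [neg-implies-rule on 1]
3. not Dia (q and (not p and (p and q))), w0   [neg-implies-rule on 1]
4. Box q, w0   [and-rule on 2]
5. Dia (not p and (p and q)), w0   [and-rule on 2]
6. not (q and (not p and (p and q))), w0   [neg-Dia-rule on 3 via w0Rw0]
7. q, w0   [Box-rule on 4 via w0Rw0]
8. not (not p and (p and q)), w0   [neg-and-rule on 6 (branches; this branch)]
9. not (p and q), w0   [neg-and-rule on 8 (branches; this branch)]
10. not p, w0   [neg-and-rule on 9 (branches; this branch)]
11. not p and (p and q), w1   [Dia-rule on 5: fresh world w1, w0Rw1]
12. not p, w1   [and-rule on 11]
13. p and q, w1   [and-rule on 11]
14. p, w1   [and-rule on 13]
15. q, w1   [and-rule on 13]
Accessibility: w0Rw0, w0Rw1, w1Rw1
Branch closes: p and not p both at w1.
All branches of the negation close; one closing branch shown above.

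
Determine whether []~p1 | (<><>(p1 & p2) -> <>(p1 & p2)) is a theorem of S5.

Tableau for the negation ~([]~p1 | (<><>(p1 & p2) -> <>(p1 & p2))):
1. ~([]~p1 | (<><>(p1 & p2) -> <>(p1 & p2))), u
2. ~[]~p1, u
3. ~(<><>(p1 & p2) -> <>(p1 & p2)), u
4. <><>(p1 & p2), u
5. ~<>(p1 & p2), u
6. ~(p1 & p2), u
7. ~p2, u
8. p1, v
9. ~(p1 & p2), v
10. ~p2, v
11. <>(p1 & p2), w
12. ~(p1 & p2), w
13. ~p2, w
14. p1 & p2, x
15. p1, x
16. p2, x
17. ~(p1 & p2), x
18. ~p2, x
Accessibility: uRu, uRv, uRw, uRx, vRu, vRv, vRw, vRx, wRu, wRv, wRw, wRx, xRu, xRv, xRw, xRx
Branch closes: p2 and ~p2 both at x.
Every branch of the negation's tableau closes; the branch above is one of them.

Valid in S5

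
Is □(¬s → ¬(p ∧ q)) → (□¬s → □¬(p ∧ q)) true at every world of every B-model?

Tableau for the negation ¬(□(¬s → ¬(p ∧ q)) → (□¬s → □¬(p ∧ q))):
1. ¬(□(¬s → ¬(p ∧ q)) → (□¬s → □¬(p ∧ q))), 0
2. □(¬s → ¬(p ∧ q)), 0
3. ¬(□¬s → □¬(p ∧ q)), 0
4. □¬s, 0
5. ¬□¬(p ∧ q), 0
6. ¬s → ¬(p ∧ q), 0
7. ¬s, 0
8. ¬(p ∧ q), 0
9. ¬q, 0
10. p ∧ q, 1
11. p, 1
12. q, 1
13. ¬s → ¬(p ∧ q), 1
14. ¬s, 1
15. ¬(p ∧ q), 1
16. ¬q, 1
Accessibility: 0R0, 0R1, 1R0, 1R1
Branch closes: q and ¬q both at 1.
Every branch of the negation's tableau closes; the branch above is one of them.

Valid in B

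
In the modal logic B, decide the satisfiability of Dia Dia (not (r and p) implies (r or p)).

1. Dia Dia (not (r and p) implies (r or p)), 0
2. Dia (not (r and p) implies (r or p)), 1
3. not (r and p) implies (r or p), 2
4. r or p, 2
5. p, 2
Accessibility: 0R0, 0R1, 1R0, 1R1, 1R2, 2R1, 2R2

Satisfiable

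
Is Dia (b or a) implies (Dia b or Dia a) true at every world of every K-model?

Tableau for the negation not (Dia (b or a) implies (Dia b or Dia a)):
1. not (Dia (b or a) implies (Dia b or Dia a)), 0
2. Dia (b or a), 0
3. not (Dia b or Dia a), 0
4. not Dia b, 0
5. not Dia a, 0
6. b or a, 1
7. not b, 1
8. not a, 1
9. a, 1
Accessibility: 0R1
Branch closes: a and not a both at 1.
All branches of the negation close; one closing branch shown above.

Valid in K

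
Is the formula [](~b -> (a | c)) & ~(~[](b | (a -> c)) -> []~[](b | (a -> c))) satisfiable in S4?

Satisfiable (open branch found)

1. [](~b -> (a | c)) & ~(~[](b | (a -> c)) -> []~[](b | (a -> c))), u
2. [](~b -> (a | c)), u
3. ~(~[](b | (a -> c)) -> []~[](b | (a -> c))), u
4. ~[](b | (a -> c)), u
5. ~[]~[](b | (a -> c)), u
6. ~b -> (a | c), u
7. a | c, u
8. c, u
9. ~(b | (a -> c)), v
10. ~b, v
11. ~(a -> c), v
12. a, v
13. ~c, v
14. ~b -> (a | c), v
15. a | c, v
16. [](b | (a -> c)), w
17. ~b -> (a | c), w
18. b | (a -> c), w
19. a | c, w
20. a -> c, w
21. c, w
Accessibility: uRu, uRv, uRw, vRv, wRw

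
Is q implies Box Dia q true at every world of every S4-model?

Tableau for the negation not (q implies Box Dia q):
1. not (q implies Box Dia q), 0
2. q, 0
3. not Box Dia q, 0
4. not Dia q, 1
5. not q, 1
Accessibility: 0R0, 0R1, 1R1
The negation has an open branch (countermodel exists).

No, not valid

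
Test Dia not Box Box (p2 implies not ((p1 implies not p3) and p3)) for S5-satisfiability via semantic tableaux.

Satisfiable

1. Dia not Box Box (p2 implies not ((p1 implies not p3) and p3)), u
2. not Box Box (p2 implies not ((p1 implies not p3) and p3)), v   [Dia-rule on 1: fresh world v, uRv]
3. not Box (p2 implies not ((p1 implies not p3) and p3)), w   [neg-Box-rule on 2: fresh world w, vRw]
4. not (p2 implies not ((p1 implies not p3) and p3)), x   [neg-Box-rule on 3: fresh world x, wRx]
5. p2, x   [neg-implies-rule on 4]
6. (p1 implies not p3) and p3, x   [neg-implies-rule on 4]
7. p1 implies not p3, x   [and-rule on 6]
8. p3, x   [and-rule on 6]
9. not p1, x   [implies-rule on 7 (branches; this branch)]
Accessibility: uRu, uRv, uRw, uRx, vRu, vRv, vRw, vRx, wRu, wRv, wRw, wRx, xRu, xRv, xRw, xRx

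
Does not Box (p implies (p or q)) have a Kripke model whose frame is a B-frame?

1. not Box (p implies (p or q)), u
2. not (p implies (p or q)), v
3. p, v
4. not (p or q), v
5. not p, v
6. not q, v
Accessibility: uRu, uRv, vRu, vRv
Branch closes: p and not p both at v.
(One branch shown.) All branches close.

No, unsatisfiable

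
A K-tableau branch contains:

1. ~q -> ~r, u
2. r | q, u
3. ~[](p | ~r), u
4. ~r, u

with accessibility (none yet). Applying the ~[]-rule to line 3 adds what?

a fresh world v with uRv, and ~(p | ~r) at v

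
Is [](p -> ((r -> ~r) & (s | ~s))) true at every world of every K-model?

Invalid (countermodel exists)

Tableau for the negation ~[](p -> ((r -> ~r) & (s | ~s))):
1. ~[](p -> ((r -> ~r) & (s | ~s))), 0
2. ~(p -> ((r -> ~r) & (s | ~s))), 1   [~[]-rule on 1: fresh world 1, 0R1]
3. p, 1   [~->-rule on 2]
4. ~((r -> ~r) & (s | ~s)), 1   [~->-rule on 2]
5. ~(r -> ~r), 1   [~&-rule on 4 (branches; this branch)]
6. r, 1   [~->-rule on 5]
Accessibility: 0R1
The negation has an open branch (countermodel exists).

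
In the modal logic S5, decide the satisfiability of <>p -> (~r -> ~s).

Yes, satisfiable

1. <>p -> (~r -> ~s), 0
2. ~r -> ~s, 0
3. ~s, 0
Accessibility: 0R0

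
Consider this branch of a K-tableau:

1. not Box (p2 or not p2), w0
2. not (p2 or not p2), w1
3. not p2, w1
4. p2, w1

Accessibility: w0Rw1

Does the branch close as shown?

Yes, closed

Both p2 and not p2 appear at w1.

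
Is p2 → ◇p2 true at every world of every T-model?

Valid in T

Tableau for the negation ¬(p2 → ◇p2):
1. ¬(p2 → ◇p2), 0
2. p2, 0
3. ¬◇p2, 0
4. ¬p2, 0
Accessibility: 0R0
Branch closes: p2 and ¬p2 both at 0.
All branches of the negation close; one closing branch shown above.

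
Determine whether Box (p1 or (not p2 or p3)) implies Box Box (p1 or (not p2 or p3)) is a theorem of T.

No, not valid

Tableau for the negation not (Box (p1 or (not p2 or p3)) implies Box Box (p1 or (not p2 or p3))):
1. not (Box (p1 or (not p2 or p3)) implies Box Box (p1 or (not p2 or p3))), u
2. Box (p1 or (not p2 or p3)), u   [neg-implies-rule on 1]
3. not Box Box (p1 or (not p2 or p3)), u   [neg-implies-rule on 1]
4. p1 or (not p2 or p3), u   [Box-rule on 2 via uRu]
5. not p2 or p3, u   [or-rule on 4 (branches; this branch)]
6. p3, u   [or-rule on 5 (branches; this branch)]
7. not Box (p1 or (not p2 or p3)), v   [neg-Box-rule on 3: fresh world v, uRv]
8. p1 or (not p2 or p3), v   [Box-rule on 2 via uRv]
9. not p2 or p3, v   [or-rule on 8 (branches; this branch)]
10. p3, v   [or-rule on 9 (branches; this branch)]
11. not (p1 or (not p2 or p3)), w   [neg-Box-rule on 7: fresh world w, vRw]
12. not p1, w   [neg-or-rule on 11]
13. not (not p2 or p3), w   [neg-or-rule on 11]
14. p2, w   [neg-or-rule on 13]
15. not p3, w   [neg-or-rule on 13]
Accessibility: uRu, uRv, vRv, vRw, wRw
The negation has an open branch (countermodel exists).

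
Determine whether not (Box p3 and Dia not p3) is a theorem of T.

Valid in T

Tableau for the negation Box p3 and Dia not p3:
1. Box p3 and Dia not p3, w0
2. Box p3, w0
3. Dia not p3, w0
4. p3, w0
5. not p3, w1
6. p3, w1
Accessibility: w0Rw0, w0Rw1, w1Rw1
Branch closes: p3 and not p3 both at w1.
Every branch of the negation's tableau closes; the branch above is one of them.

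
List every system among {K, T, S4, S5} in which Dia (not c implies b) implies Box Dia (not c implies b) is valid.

S5

S5-tableau for the negation not (Dia (not c implies b) implies Box Dia (not c implies b)):
1. not (Dia (not c implies b) implies Box Dia (not c implies b)), u
2. Dia (not c implies b), u
3. not Box Dia (not c implies b), u
4. not c implies b, v
5. b, v
6. not Dia (not c implies b), w
7. not (not c implies b), u
8. not c, u
9. not b, u
10. not (not c implies b), v
11. not c, v
12. not b, v
Accessibility: uRu, uRv, uRw, vRu, vRv, vRw, wRu, wRv, wRw
Branch closes: b and not b both at v.
Every branch closes (one shown): valid in S5.
S4-tableau for the negation not (Dia (not c implies b) implies Box Dia (not c implies b)):
1. not (Dia (not c implies b) implies Box Dia (not c implies b)), u
2. Dia (not c implies b), u
3. not Box Dia (not c implies b), u
4. not c implies b, v
5. b, v
6. not Dia (not c implies b), w
7. not (not c implies b), w
8. not c, w
9. not b, w
Accessibility: uRu, uRv, uRw, vRv, wRw
Complete open branch: countermodel on an S4-frame, so not valid in S4, nor in K, T (the same frame is also a K-frame and a T-frame).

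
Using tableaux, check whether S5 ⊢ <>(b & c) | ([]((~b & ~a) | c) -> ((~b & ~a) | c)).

Valid in S5

Tableau for the negation ~(<>(b & c) | ([]((~b & ~a) | c) -> ((~b & ~a) | c))):
1. ~(<>(b & c) | ([]((~b & ~a) | c) -> ((~b & ~a) | c))), 0
2. ~<>(b & c), 0   [~|-rule on 1]
3. ~([]((~b & ~a) | c) -> ((~b & ~a) | c)), 0   [~|-rule on 1]
4. []((~b & ~a) | c), 0   [~->-rule on 3]
5. ~((~b & ~a) | c), 0   [~->-rule on 3]
6. ~(~b & ~a), 0   [~|-rule on 5]
7. ~c, 0   [~|-rule on 5]
8. ~(b & c), 0   [~<>-rule on 2 via 0R0]
9. (~b & ~a) | c, 0   [[]-rule on 4 via 0R0]
10. a, 0   [~&-rule on 6 (branches; this branch)]
11. ~b & ~a, 0   [|-rule on 9 (branches; this branch)]
12. ~b, 0   [&-rule on 11]
13. ~a, 0   [&-rule on 11]
Accessibility: 0R0
Branch closes: a and ~a both at 0.
All branches of the negation close; one closing branch shown above.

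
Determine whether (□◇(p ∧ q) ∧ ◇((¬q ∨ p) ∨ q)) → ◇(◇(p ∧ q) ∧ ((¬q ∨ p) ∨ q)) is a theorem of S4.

Valid

Tableau for the negation ¬((□◇(p ∧ q) ∧ ◇((¬q ∨ p) ∨ q)) → ◇(◇(p ∧ q) ∧ ((¬q ∨ p) ∨ q))):
1. ¬((□◇(p ∧ q) ∧ ◇((¬q ∨ p) ∨ q)) → ◇(◇(p ∧ q) ∧ ((¬q ∨ p) ∨ q))), u
2. □◇(p ∧ q) ∧ ◇((¬q ∨ p) ∨ q), u
3. ¬◇(◇(p ∧ q) ∧ ((¬q ∨ p) ∨ q)), u
4. □◇(p ∧ q), u
5. ◇((¬q ∨ p) ∨ q), u
6. ¬(◇(p ∧ q) ∧ ((¬q ∨ p) ∨ q)), u
7. ◇(p ∧ q), u
8. ¬◇(p ∧ q), u
9. ¬(p ∧ q), u
10. ¬q, u
11. (¬q ∨ p) ∨ q, v
12. ¬(◇(p ∧ q) ∧ ((¬q ∨ p) ∨ q)), v
13. ◇(p ∧ q), v
14. ¬(p ∧ q), v
15. ¬q ∨ p, v
16. ¬◇(p ∧ q), v
17. ¬q, v
18. p, v
19. p ∧ q, w
20. p, w
21. q, w
22. ¬(◇(p ∧ q) ∧ ((¬q ∨ p) ∨ q)), w
23. ◇(p ∧ q), w
24. ¬(p ∧ q), w
25. ¬((¬q ∨ p) ∨ q), w
26. ¬(¬q ∨ p), w
27. ¬q, w
Accessibility: uRu, uRv, uRw, vRv, wRw
Branch closes: q and ¬q both at w.
All branches of the negation close; one closing branch shown above.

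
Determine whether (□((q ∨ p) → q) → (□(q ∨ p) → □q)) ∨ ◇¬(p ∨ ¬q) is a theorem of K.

Yes, valid

Tableau for the negation ¬((□((q ∨ p) → q) → (□(q ∨ p) → □q)) ∨ ◇¬(p ∨ ¬q)):
1. ¬((□((q ∨ p) → q) → (□(q ∨ p) → □q)) ∨ ◇¬(p ∨ ¬q)), u
2. ¬(□((q ∨ p) → q) → (□(q ∨ p) → □q)), u   [¬∨-rule on 1]
3. ¬◇¬(p ∨ ¬q), u   [¬∨-rule on 1]
4. □((q ∨ p) → q), u   [¬→-rule on 2]
5. ¬(□(q ∨ p) → □q), u   [¬→-rule on 2]
6. □(q ∨ p), u   [¬→-rule on 5]
7. ¬□q, u   [¬→-rule on 5]
8. ¬q, v   [¬□-rule on 7: fresh world v, uRv]
9. p ∨ ¬q, v   [¬◇-rule on 3 via uRv]
10. (q ∨ p) → q, v   [□-rule on 4 via uRv]
11. q ∨ p, v   [□-rule on 6 via uRv]
12. ¬(q ∨ p), v   [→-rule on 10 (branches; this branch)]
13. ¬p, v   [¬∨-rule on 12]
14. p, v   [∨-rule on 11 (branches; this branch)]
Accessibility: uRv
Branch closes: p and ¬p both at v.
Every branch of the negation's tableau closes; the branch above is one of them.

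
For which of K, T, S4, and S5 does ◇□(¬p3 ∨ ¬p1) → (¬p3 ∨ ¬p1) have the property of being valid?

S5

S4-tableau for the negation ¬(◇□(¬p3 ∨ ¬p1) → (¬p3 ∨ ¬p1)):
1. ¬(◇□(¬p3 ∨ ¬p1) → (¬p3 ∨ ¬p1)), w0
2. ◇□(¬p3 ∨ ¬p1), w0
3. ¬(¬p3 ∨ ¬p1), w0
4. p3, w0
5. p1, w0
6. □(¬p3 ∨ ¬p1), w1
7. ¬p3 ∨ ¬p1, w1
8. ¬p1, w1
Accessibility: w0Rw0, w0Rw1, w1Rw1
Complete open branch: countermodel on an S4-frame, so not valid in S4, nor in K, T (the same frame is also a K-frame and a T-frame).
S5-tableau for the negation ¬(◇□(¬p3 ∨ ¬p1) → (¬p3 ∨ ¬p1)):
1. ¬(◇□(¬p3 ∨ ¬p1) → (¬p3 ∨ ¬p1)), w0
2. ◇□(¬p3 ∨ ¬p1), w0
3. ¬(¬p3 ∨ ¬p1), w0
4. p3, w0
5. p1, w0
6. □(¬p3 ∨ ¬p1), w1
7. ¬p3 ∨ ¬p1, w0
8. ¬p3 ∨ ¬p1, w1
9. ¬p1, w0
Accessibility: w0Rw0, w0Rw1, w1Rw0, w1Rw1
Branch closes: p1 and ¬p1 both at w0.
Every branch closes (one shown): valid in S5.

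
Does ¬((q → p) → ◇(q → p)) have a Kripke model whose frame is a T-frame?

1. ¬((q → p) → ◇(q → p)), w0
2. q → p, w0
3. ¬◇(q → p), w0
4. ¬(q → p), w0
5. q, w0
6. ¬p, w0
7. p, w0
Accessibility: w0Rw0
Branch closes: p and ¬p both at w0.
Every branch closes; the branch above is one of them.

Unsatisfiable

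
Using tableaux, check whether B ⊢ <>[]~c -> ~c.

Tableau for the negation ~(<>[]~c -> ~c):
1. ~(<>[]~c -> ~c), u
2. <>[]~c, u
3. c, u
4. []~c, v
5. ~c, u
Accessibility: uRu, uRv, vRu, vRv
Branch closes: c and ~c both at u.
All branches of the negation close; one closing branch shown above.

Valid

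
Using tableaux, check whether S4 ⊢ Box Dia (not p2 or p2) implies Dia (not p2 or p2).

Yes, valid

Tableau for the negation not (Box Dia (not p2 or p2) implies Dia (not p2 or p2)):
1. not (Box Dia (not p2 or p2) implies Dia (not p2 or p2)), 0
2. Box Dia (not p2 or p2), 0
3. not Dia (not p2 or p2), 0
4. Dia (not p2 or p2), 0
5. not (not p2 or p2), 0
6. p2, 0
7. not p2, 0
Accessibility: 0R0
Branch closes: p2 and not p2 both at 0.
All branches of the negation close; one closing branch shown above.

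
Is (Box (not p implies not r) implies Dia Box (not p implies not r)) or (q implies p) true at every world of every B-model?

Tableau for the negation not ((Box (not p implies not r) implies Dia Box (not p implies not r)) or (q implies p)):
1. not ((Box (not p implies not r) implies Dia Box (not p implies not r)) or (q implies p)), u
2. not (Box (not p implies not r) implies Dia Box (not p implies not r)), u
3. not (q implies p), u
4. Box (not p implies not r), u
5. not Dia Box (not p implies not r), u
6. q, u
7. not p, u
8. not p implies not r, u
9. not Box (not p implies not r), u
10. not r, u
11. not (not p implies not r), v
12. not p, v
13. r, v
14. not p implies not r, v
15. not Box (not p implies not r), v
16. not r, v
Accessibility: uRu, uRv, vRu, vRv
Branch closes: r and not r both at v.
Every branch of the negation's tableau closes; the branch above is one of them.

Valid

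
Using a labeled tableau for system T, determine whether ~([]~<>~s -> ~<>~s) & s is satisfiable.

Unsatisfiable (every branch closes)

1. ~([]~<>~s -> ~<>~s) & s, 0
2. ~([]~<>~s -> ~<>~s), 0
3. s, 0
4. []~<>~s, 0
5. <>~s, 0
6. ~<>~s, 0
7. ~s, 1
8. ~<>~s, 1
9. s, 1
Accessibility: 0R0, 0R1, 1R1
Branch closes: s and ~s both at 1.
Every branch closes; the branch above is one of them.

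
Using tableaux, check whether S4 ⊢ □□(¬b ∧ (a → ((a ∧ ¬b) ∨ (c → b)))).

Not valid

Tableau for the negation ¬□□(¬b ∧ (a → ((a ∧ ¬b) ∨ (c → b)))):
1. ¬□□(¬b ∧ (a → ((a ∧ ¬b) ∨ (c → b)))), u
2. ¬□(¬b ∧ (a → ((a ∧ ¬b) ∨ (c → b)))), v
3. ¬(¬b ∧ (a → ((a ∧ ¬b) ∨ (c → b)))), w
4. b, w
Accessibility: uRu, uRv, uRw, vRv, vRw, wRw
The negation has an open branch (countermodel exists).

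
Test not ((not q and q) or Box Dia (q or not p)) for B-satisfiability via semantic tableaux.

1. not ((not q and q) or Box Dia (q or not p)), 0
2. not (not q and q), 0   [neg-or-rule on 1]
3. not Box Dia (q or not p), 0   [neg-or-rule on 1]
4. not q, 0   [neg-and-rule on 2 (branches; this branch)]
5. not Dia (q or not p), 1   [neg-Box-rule on 3: fresh world 1, 0R1]
6. not (q or not p), 0   [neg-Dia-rule on 5 via 1R0]
7. p, 0   [neg-or-rule on 6]
8. not (q or not p), 1   [neg-Dia-rule on 5 via 1R1]
9. not q, 1   [neg-or-rule on 8]
10. p, 1   [neg-or-rule on 8]
Accessibility: 0R0, 0R1, 1R0, 1R1

Satisfiable (open branch found)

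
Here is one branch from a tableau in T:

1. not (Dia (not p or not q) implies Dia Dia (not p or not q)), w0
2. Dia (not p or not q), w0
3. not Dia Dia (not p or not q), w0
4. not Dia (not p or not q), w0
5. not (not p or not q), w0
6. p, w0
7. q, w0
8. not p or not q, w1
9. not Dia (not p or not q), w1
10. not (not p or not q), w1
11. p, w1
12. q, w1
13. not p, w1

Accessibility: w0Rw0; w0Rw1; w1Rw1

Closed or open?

Both p and not p appear at w1.

Yes, closed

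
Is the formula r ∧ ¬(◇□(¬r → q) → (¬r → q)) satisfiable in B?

Unsatisfiable (every branch closes)

1. r ∧ ¬(◇□(¬r → q) → (¬r → q)), w0
2. r, w0   [∧-rule on 1]
3. ¬(◇□(¬r → q) → (¬r → q)), w0   [∧-rule on 1]
4. ◇□(¬r → q), w0   [¬→-rule on 3]
5. ¬(¬r → q), w0   [¬→-rule on 3]
6. ¬r, w0   [¬→-rule on 5]
7. ¬q, w0   [¬→-rule on 5]
Accessibility: w0Rw0
Branch closes: r and ¬r both at w0.
(One branch shown.) All branches close.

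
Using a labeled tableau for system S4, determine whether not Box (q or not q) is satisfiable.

Unsatisfiable

1. not Box (q or not q), 0
2. not (q or not q), 1
3. not q, 1
4. q, 1
Accessibility: 0R0, 0R1, 1R1
Branch closes: q and not q both at 1.
All branches of the tableau close; one closing branch shown above.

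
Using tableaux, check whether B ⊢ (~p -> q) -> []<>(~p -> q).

Valid

Tableau for the negation ~((~p -> q) -> []<>(~p -> q)):
1. ~((~p -> q) -> []<>(~p -> q)), w0
2. ~p -> q, w0
3. ~[]<>(~p -> q), w0
4. q, w0
5. ~<>(~p -> q), w1
6. ~(~p -> q), w0
7. ~p, w0
8. ~q, w0
Accessibility: w0Rw0, w0Rw1, w1Rw0, w1Rw1
Branch closes: q and ~q both at w0.
Every branch of the negation's tableau closes; the branch above is one of them.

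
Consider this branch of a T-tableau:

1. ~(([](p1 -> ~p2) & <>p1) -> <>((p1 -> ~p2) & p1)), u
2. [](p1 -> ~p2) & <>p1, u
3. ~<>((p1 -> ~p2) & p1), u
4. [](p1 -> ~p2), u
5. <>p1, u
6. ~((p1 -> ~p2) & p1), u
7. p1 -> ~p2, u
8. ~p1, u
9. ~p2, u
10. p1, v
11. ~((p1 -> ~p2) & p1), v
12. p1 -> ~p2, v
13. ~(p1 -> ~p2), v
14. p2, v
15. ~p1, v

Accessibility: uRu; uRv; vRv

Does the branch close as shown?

Yes, closed

Both p1 and ~p1 appear at v.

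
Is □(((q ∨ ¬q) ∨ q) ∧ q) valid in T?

Not valid

Tableau for the negation ¬□(((q ∨ ¬q) ∨ q) ∧ q):
1. ¬□(((q ∨ ¬q) ∨ q) ∧ q), u
2. ¬(((q ∨ ¬q) ∨ q) ∧ q), v   [¬□-rule on 1: fresh world v, uRv]
3. ¬q, v   [¬∧-rule on 2 (branches; this branch)]
Accessibility: uRu, uRv, vRv
The negation has an open branch (countermodel exists).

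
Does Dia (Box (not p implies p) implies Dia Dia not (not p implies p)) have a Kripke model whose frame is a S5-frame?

Yes, satisfiable

1. Dia (Box (not p implies p) implies Dia Dia not (not p implies p)), u
2. Box (not p implies p) implies Dia Dia not (not p implies p), v
3. Dia Dia not (not p implies p), v
4. Dia not (not p implies p), w
5. not (not p implies p), x
6. not p, x
Accessibility: uRu, uRv, uRw, uRx, vRu, vRv, vRw, vRx, wRu, wRv, wRw, wRx, xRu, xRv, xRw, xRx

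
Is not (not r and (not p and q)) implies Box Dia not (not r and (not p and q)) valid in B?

Yes, valid

Tableau for the negation not (not (not r and (not p and q)) implies Box Dia not (not r and (not p and q))):
1. not (not (not r and (not p and q)) implies Box Dia not (not r and (not p and q))), w0
2. not (not r and (not p and q)), w0   [neg-implies-rule on 1]
3. not Box Dia not (not r and (not p and q)), w0   [neg-implies-rule on 1]
4. not (not p and q), w0   [neg-and-rule on 2 (branches; this branch)]
5. not q, w0   [neg-and-rule on 4 (branches; this branch)]
6. not Dia not (not r and (not p and q)), w1   [neg-Box-rule on 3: fresh world w1, w0Rw1]
7. not r and (not p and q), w0   [neg-Dia-rule on 6 via w1Rw0]
8. not r, w0   [and-rule on 7]
9. not p and q, w0   [and-rule on 7]
10. not p, w0   [and-rule on 9]
11. q, w0   [and-rule on 9]
Accessibility: w0Rw0, w0Rw1, w1Rw0, w1Rw1
Branch closes: q and not q both at w0.
Every branch of the negation's tableau closes; the branch above is one of them.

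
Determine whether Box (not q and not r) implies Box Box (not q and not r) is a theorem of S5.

Tableau for the negation not (Box (not q and not r) implies Box Box (not q and not r)):
1. not (Box (not q and not r) implies Box Box (not q and not r)), w0
2. Box (not q and not r), w0
3. not Box Box (not q and not r), w0
4. not q and not r, w0
5. not q, w0
6. not r, w0
7. not Box (not q and not r), w1
8. not q and not r, w1
9. not q, w1
10. not r, w1
11. not (not q and not r), w2
12. not q and not r, w2
13. not q, w2
14. not r, w2
15. r, w2
Accessibility: w0Rw0, w0Rw1, w0Rw2, w1Rw0, w1Rw1, w1Rw2, w2Rw0, w2Rw1, w2Rw2
Branch closes: r and not r both at w2.
All branches of the negation close; one closing branch shown above.

Yes, valid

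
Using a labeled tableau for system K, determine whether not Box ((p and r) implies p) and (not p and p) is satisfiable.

1. not Box ((p and r) implies p) and (not p and p), u
2. not Box ((p and r) implies p), u
3. not p and p, u
4. not p, u
5. p, u
Branch closes: p and not p both at u.
All branches of the tableau close; one closing branch shown above.

No, unsatisfiable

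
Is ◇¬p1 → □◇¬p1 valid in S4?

Tableau for the negation ¬(◇¬p1 → □◇¬p1):
1. ¬(◇¬p1 → □◇¬p1), w0
2. ◇¬p1, w0
3. ¬□◇¬p1, w0
4. ¬p1, w1
5. ¬◇¬p1, w2
6. p1, w2
Accessibility: w0Rw0, w0Rw1, w0Rw2, w1Rw1, w2Rw2
The negation has an open branch (countermodel exists).

Not valid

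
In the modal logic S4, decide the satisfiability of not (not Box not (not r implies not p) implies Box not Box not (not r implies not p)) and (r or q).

Satisfiable (open branch found)

1. not (not Box not (not r implies not p) implies Box not Box not (not r implies not p)) and (r or q), u
2. not (not Box not (not r implies not p) implies Box not Box not (not r implies not p)), u
3. r or q, u
4. not Box not (not r implies not p), u
5. not Box not Box not (not r implies not p), u
6. q, u
7. not r implies not p, v
8. not p, v
9. Box not (not r implies not p), w
10. not (not r implies not p), w
11. not r, w
12. p, w
Accessibility: uRu, uRv, uRw, vRv, wRw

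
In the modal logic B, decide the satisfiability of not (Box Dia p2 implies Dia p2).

1. not (Box Dia p2 implies Dia p2), 0
2. Box Dia p2, 0
3. not Dia p2, 0
4. Dia p2, 0
5. not p2, 0
6. p2, 1
7. Dia p2, 1
8. not p2, 1
Accessibility: 0R0, 0R1, 1R0, 1R1
Branch closes: p2 and not p2 both at 1.
All branches of the tableau close; one closing branch shown above.

No, unsatisfiable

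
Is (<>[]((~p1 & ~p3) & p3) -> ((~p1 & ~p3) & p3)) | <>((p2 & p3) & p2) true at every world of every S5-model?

Yes, valid

Tableau for the negation ~((<>[]((~p1 & ~p3) & p3) -> ((~p1 & ~p3) & p3)) | <>((p2 & p3) & p2)):
1. ~((<>[]((~p1 & ~p3) & p3) -> ((~p1 & ~p3) & p3)) | <>((p2 & p3) & p2)), w0
2. ~(<>[]((~p1 & ~p3) & p3) -> ((~p1 & ~p3) & p3)), w0
3. ~<>((p2 & p3) & p2), w0
4. <>[]((~p1 & ~p3) & p3), w0
5. ~((~p1 & ~p3) & p3), w0
6. ~((p2 & p3) & p2), w0
7. ~(~p1 & ~p3), w0
8. ~(p2 & p3), w0
9. p3, w0
10. ~p2, w0
11. []((~p1 & ~p3) & p3), w1
12. ~((p2 & p3) & p2), w1
13. (~p1 & ~p3) & p3, w0
14. ~p1 & ~p3, w0
15. ~p1, w0
16. ~p3, w0
Accessibility: w0Rw0, w0Rw1, w1Rw0, w1Rw1
Branch closes: p3 and ~p3 both at w0.
All branches of the negation close; one closing branch shown above.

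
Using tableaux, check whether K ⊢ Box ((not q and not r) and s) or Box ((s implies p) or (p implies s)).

Tableau for the negation not (Box ((not q and not r) and s) or Box ((s implies p) or (p implies s))):
1. not (Box ((not q and not r) and s) or Box ((s implies p) or (p implies s))), w0
2. not Box ((not q and not r) and s), w0   [neg-or-rule on 1]
3. not Box ((s implies p) or (p implies s)), w0   [neg-or-rule on 1]
4. not ((not q and not r) and s), w1   [neg-Box-rule on 2: fresh world w1, w0Rw1]
5. not (not q and not r), w1   [neg-and-rule on 4 (branches; this branch)]
6. r, w1   [neg-and-rule on 5 (branches; this branch)]
7. not ((s implies p) or (p implies s)), w2   [neg-Box-rule on 3: fresh world w2, w0Rw2]
8. not (s implies p), w2   [neg-or-rule on 7]
9. not (p implies s), w2   [neg-or-rule on 7]
10. s, w2   [neg-implies-rule on 8]
11. not p, w2   [neg-implies-rule on 8]
12. p, w2   [neg-implies-rule on 9]
13. not s, w2   [neg-implies-rule on 9]
Accessibility: w0Rw1, w0Rw2
Branch closes: p and not p both at w2.
Every branch of the negation's tableau closes; the branch above is one of them.

Yes, valid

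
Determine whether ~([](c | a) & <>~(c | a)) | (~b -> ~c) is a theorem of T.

Yes, valid

Tableau for the negation ~(~([](c | a) & <>~(c | a)) | (~b -> ~c)):
1. ~(~([](c | a) & <>~(c | a)) | (~b -> ~c)), 0
2. [](c | a) & <>~(c | a), 0
3. ~(~b -> ~c), 0
4. [](c | a), 0
5. <>~(c | a), 0
6. ~b, 0
7. c, 0
8. c | a, 0
9. a, 0
10. ~(c | a), 1
11. ~c, 1
12. ~a, 1
13. c | a, 1
14. a, 1
Accessibility: 0R0, 0R1, 1R1
Branch closes: a and ~a both at 1.
All branches of the negation close; one closing branch shown above.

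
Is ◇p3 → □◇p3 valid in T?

Tableau for the negation ¬(◇p3 → □◇p3):
1. ¬(◇p3 → □◇p3), u
2. ◇p3, u
3. ¬□◇p3, u
4. p3, v
5. ¬◇p3, w
6. ¬p3, w
Accessibility: uRu, uRv, uRw, vRv, wRw
The negation has an open branch (countermodel exists).

No, not valid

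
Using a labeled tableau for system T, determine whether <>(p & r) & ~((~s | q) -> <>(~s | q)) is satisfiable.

No, unsatisfiable

1. <>(p & r) & ~((~s | q) -> <>(~s | q)), 0
2. <>(p & r), 0
3. ~((~s | q) -> <>(~s | q)), 0
4. ~s | q, 0
5. ~<>(~s | q), 0
6. ~(~s | q), 0
7. s, 0
8. ~q, 0
9. q, 0
Accessibility: 0R0
Branch closes: q and ~q both at 0.
All branches of the tableau close; one closing branch shown above.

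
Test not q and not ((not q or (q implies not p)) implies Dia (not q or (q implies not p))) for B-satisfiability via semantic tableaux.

Unsatisfiable (every branch closes)

1. not q and not ((not q or (q implies not p)) implies Dia (not q or (q implies not p))), 0
2. not q, 0   [and-rule on 1]
3. not ((not q or (q implies not p)) implies Dia (not q or (q implies not p))), 0   [and-rule on 1]
4. not q or (q implies not p), 0   [neg-implies-rule on 3]
5. not Dia (not q or (q implies not p)), 0   [neg-implies-rule on 3]
6. not (not q or (q implies not p)), 0   [neg-Dia-rule on 5 via 0R0]
7. q, 0   [neg-or-rule on 6]
8. not (q implies not p), 0   [neg-or-rule on 6]
Accessibility: 0R0
Branch closes: q and not q both at 0.
Every branch closes; the branch above is one of them.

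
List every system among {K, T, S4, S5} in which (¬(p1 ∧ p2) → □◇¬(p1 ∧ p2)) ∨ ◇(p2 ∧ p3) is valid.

S5

S4-tableau for the negation ¬((¬(p1 ∧ p2) → □◇¬(p1 ∧ p2)) ∨ ◇(p2 ∧ p3)):
1. ¬((¬(p1 ∧ p2) → □◇¬(p1 ∧ p2)) ∨ ◇(p2 ∧ p3)), 0
2. ¬(¬(p1 ∧ p2) → □◇¬(p1 ∧ p2)), 0   [¬∨-rule on 1]
3. ¬◇(p2 ∧ p3), 0   [¬∨-rule on 1]
4. ¬(p1 ∧ p2), 0   [¬→-rule on 2]
5. ¬□◇¬(p1 ∧ p2), 0   [¬→-rule on 2]
6. ¬(p2 ∧ p3), 0   [¬◇-rule on 3 via 0R0]
7. ¬p2, 0   [¬∧-rule on 4 (branches; this branch)]
8. ¬p3, 0   [¬∧-rule on 6 (branches; this branch)]
9. ¬◇¬(p1 ∧ p2), 1   [¬□-rule on 5: fresh world 1, 0R1]
10. ¬(p2 ∧ p3), 1   [¬◇-rule on 3 via 0R1]
11. p1 ∧ p2, 1   [¬◇-rule on 9 via 1R1]
12. p1, 1   [∧-rule on 11]
13. p2, 1   [∧-rule on 11]
14. ¬p3, 1   [¬∧-rule on 10 (branches; this branch)]
Accessibility: 0R0, 0R1, 1R1
Complete open branch: countermodel on an S4-frame, so not valid in S4, nor in K, T (the same frame is also a K-frame and a T-frame).
S5-tableau for the negation ¬((¬(p1 ∧ p2) → □◇¬(p1 ∧ p2)) ∨ ◇(p2 ∧ p3)):
1. ¬((¬(p1 ∧ p2) → □◇¬(p1 ∧ p2)) ∨ ◇(p2 ∧ p3)), 0
2. ¬(¬(p1 ∧ p2) → □◇¬(p1 ∧ p2)), 0   [¬∨-rule on 1]
3. ¬◇(p2 ∧ p3), 0   [¬∨-rule on 1]
4. ¬(p1 ∧ p2), 0   [¬→-rule on 2]
5. ¬□◇¬(p1 ∧ p2), 0   [¬→-rule on 2]
6. ¬(p2 ∧ p3), 0   [¬◇-rule on 3 via 0R0]
7. ¬p2, 0   [¬∧-rule on 4 (branches; this branch)]
8. ¬p3, 0   [¬∧-rule on 6 (branches; this branch)]
9. ¬◇¬(p1 ∧ p2), 1   [¬□-rule on 5: fresh world 1, 0R1]
10. ¬(p2 ∧ p3), 1   [¬◇-rule on 3 via 0R1]
11. p1 ∧ p2, 0   [¬◇-rule on 9 via 1R0]
12. p1, 0   [∧-rule on 11]
13. p2, 0   [∧-rule on 11]
Accessibility: 0R0, 0R1, 1R0, 1R1
Branch closes: p2 and ¬p2 both at 0.
Every branch closes (one shown): valid in S5.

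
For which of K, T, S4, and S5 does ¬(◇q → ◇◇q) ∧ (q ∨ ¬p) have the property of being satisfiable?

K-tableau for the formula:
1. ¬(◇q → ◇◇q) ∧ (q ∨ ¬p), 0
2. ¬(◇q → ◇◇q), 0
3. q ∨ ¬p, 0
4. ◇q, 0
5. ¬◇◇q, 0
6. ¬p, 0
7. q, 1
8. ¬◇q, 1
Accessibility: 0R1
Complete open branch: satisfiable in K.
T-tableau for the formula:
1. ¬(◇q → ◇◇q) ∧ (q ∨ ¬p), 0
2. ¬(◇q → ◇◇q), 0
3. q ∨ ¬p, 0
4. ◇q, 0
5. ¬◇◇q, 0
6. ¬◇q, 0
7. ¬q, 0
8. ¬p, 0
9. q, 1
10. ¬◇q, 1
11. ¬q, 1
Accessibility: 0R0, 0R1, 1R1
Branch closes: q and ¬q both at 1.
Every branch closes (one shown): unsatisfiable in T, hence also in S4, S5 (every S4/S5-frame is a T-frame).

K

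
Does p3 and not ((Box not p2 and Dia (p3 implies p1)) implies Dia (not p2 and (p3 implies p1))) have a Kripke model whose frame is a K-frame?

1. p3 and not ((Box not p2 and Dia (p3 implies p1)) implies Dia (not p2 and (p3 implies p1))), w0
2. p3, w0   [and-rule on 1]
3. not ((Box not p2 and Dia (p3 implies p1)) implies Dia (not p2 and (p3 implies p1))), w0   [and-rule on 1]
4. Box not p2 and Dia (p3 implies p1), w0   [neg-implies-rule on 3]
5. not Dia (not p2 and (p3 implies p1)), w0   [neg-implies-rule on 3]
6. Box not p2, w0   [and-rule on 4]
7. Dia (p3 implies p1), w0   [and-rule on 4]
8. p3 implies p1, w1   [Dia-rule on 7: fresh world w1, w0Rw1]
9. not (not p2 and (p3 implies p1)), w1   [neg-Dia-rule on 5 via w0Rw1]
10. not p2, w1   [Box-rule on 6 via w0Rw1]
11. p1, w1   [implies-rule on 8 (branches; this branch)]
12. not (p3 implies p1), w1   [neg-and-rule on 9 (branches; this branch)]
13. p3, w1   [neg-implies-rule on 12]
14. not p1, w1   [neg-implies-rule on 12]
Accessibility: w0Rw1
Branch closes: p1 and not p1 both at w1.
Every branch closes; the branch above is one of them.

Unsatisfiable (every branch closes)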